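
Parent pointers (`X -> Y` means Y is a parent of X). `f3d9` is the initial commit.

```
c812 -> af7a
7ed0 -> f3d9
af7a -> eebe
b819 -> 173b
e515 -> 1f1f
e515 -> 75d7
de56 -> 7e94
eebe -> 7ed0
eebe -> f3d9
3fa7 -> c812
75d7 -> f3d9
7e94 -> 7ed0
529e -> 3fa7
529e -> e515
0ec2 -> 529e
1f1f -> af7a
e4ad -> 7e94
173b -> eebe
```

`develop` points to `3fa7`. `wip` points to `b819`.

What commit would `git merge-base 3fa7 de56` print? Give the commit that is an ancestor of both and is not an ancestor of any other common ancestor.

7ed0

Ancestors of 3fa7: {3fa7, 7ed0, af7a, c812, eebe, f3d9}.
Ancestors of de56: {7e94, 7ed0, de56, f3d9}.
Common ancestors: {7ed0, f3d9}.
Among these, 7ed0 is not an ancestor of any other common ancestor — it is the merge base.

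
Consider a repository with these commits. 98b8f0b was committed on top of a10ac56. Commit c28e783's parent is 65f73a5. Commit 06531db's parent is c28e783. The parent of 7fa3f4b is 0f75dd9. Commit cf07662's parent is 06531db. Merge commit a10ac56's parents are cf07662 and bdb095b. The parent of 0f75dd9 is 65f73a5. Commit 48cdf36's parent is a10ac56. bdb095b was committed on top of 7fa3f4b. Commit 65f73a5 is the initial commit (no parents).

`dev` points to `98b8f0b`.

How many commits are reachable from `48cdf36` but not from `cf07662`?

Reachable from 48cdf36: {06531db, 0f75dd9, 48cdf36, 65f73a5, 7fa3f4b, a10ac56, bdb095b, c28e783, cf07662}.
Reachable from cf07662: {06531db, 65f73a5, c28e783, cf07662}.
In 48cdf36's history but not cf07662's: {0f75dd9, 48cdf36, 7fa3f4b, a10ac56, bdb095b} — 5 commits.

5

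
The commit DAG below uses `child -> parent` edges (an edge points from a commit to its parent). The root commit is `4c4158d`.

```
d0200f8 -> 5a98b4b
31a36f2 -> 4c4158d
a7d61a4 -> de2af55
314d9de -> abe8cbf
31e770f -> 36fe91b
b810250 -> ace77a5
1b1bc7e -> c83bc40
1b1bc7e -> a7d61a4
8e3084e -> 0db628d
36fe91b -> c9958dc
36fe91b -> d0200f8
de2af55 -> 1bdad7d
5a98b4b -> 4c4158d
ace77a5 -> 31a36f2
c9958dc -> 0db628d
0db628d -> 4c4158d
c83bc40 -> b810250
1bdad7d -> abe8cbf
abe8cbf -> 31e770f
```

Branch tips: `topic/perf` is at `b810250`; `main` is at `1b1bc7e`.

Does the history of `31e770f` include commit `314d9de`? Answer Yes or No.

No

Ancestors of 31e770f: {0db628d, 31e770f, 36fe91b, 4c4158d, 5a98b4b, c9958dc, d0200f8}.
314d9de is not in that set, so it is not an ancestor of 31e770f.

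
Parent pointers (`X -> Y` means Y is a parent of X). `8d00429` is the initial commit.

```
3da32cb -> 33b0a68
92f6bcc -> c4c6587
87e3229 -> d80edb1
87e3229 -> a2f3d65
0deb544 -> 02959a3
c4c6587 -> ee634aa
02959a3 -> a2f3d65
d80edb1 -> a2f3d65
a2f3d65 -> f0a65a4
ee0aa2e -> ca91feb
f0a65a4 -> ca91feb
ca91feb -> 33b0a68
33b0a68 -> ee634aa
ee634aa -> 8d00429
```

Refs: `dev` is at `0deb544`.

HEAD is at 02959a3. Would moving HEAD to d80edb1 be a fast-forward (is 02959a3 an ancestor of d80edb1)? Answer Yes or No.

A fast-forward from 02959a3 to d80edb1 is possible iff 02959a3 is an ancestor of d80edb1.
Ancestors of d80edb1: {33b0a68, 8d00429, a2f3d65, ca91feb, d80edb1, ee634aa, f0a65a4}.
02959a3 is not among them, so fast-forward is not possible.

No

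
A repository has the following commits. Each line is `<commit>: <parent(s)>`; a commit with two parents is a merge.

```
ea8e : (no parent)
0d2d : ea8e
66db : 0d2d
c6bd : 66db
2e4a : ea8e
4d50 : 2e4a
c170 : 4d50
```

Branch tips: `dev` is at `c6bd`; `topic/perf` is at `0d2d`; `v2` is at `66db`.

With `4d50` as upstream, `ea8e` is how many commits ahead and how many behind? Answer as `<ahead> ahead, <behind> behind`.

0 ahead, 2 behind

Reachable from ea8e: {ea8e}.
Reachable from 4d50: {2e4a, 4d50, ea8e}.
Only in ea8e's history (ahead): {} — 0.
Only in 4d50's history (behind): {2e4a, 4d50} — 2.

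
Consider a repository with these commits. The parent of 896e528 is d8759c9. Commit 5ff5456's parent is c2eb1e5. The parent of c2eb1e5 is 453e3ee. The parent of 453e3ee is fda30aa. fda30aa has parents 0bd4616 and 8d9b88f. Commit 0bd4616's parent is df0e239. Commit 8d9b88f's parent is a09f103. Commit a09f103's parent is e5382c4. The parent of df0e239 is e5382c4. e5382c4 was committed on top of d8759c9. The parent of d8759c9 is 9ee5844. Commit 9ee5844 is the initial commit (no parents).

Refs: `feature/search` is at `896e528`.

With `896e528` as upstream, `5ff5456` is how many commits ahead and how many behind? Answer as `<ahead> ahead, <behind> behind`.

Reachable from 5ff5456: {0bd4616, 453e3ee, 5ff5456, 8d9b88f, 9ee5844, a09f103, c2eb1e5, d8759c9, df0e239, e5382c4, fda30aa}.
Reachable from 896e528: {896e528, 9ee5844, d8759c9}.
Only in 5ff5456's history (ahead): {0bd4616, 453e3ee, 5ff5456, 8d9b88f, a09f103, c2eb1e5, df0e239, e5382c4, fda30aa} — 9.
Only in 896e528's history (behind): {896e528} — 1.

9 ahead, 1 behind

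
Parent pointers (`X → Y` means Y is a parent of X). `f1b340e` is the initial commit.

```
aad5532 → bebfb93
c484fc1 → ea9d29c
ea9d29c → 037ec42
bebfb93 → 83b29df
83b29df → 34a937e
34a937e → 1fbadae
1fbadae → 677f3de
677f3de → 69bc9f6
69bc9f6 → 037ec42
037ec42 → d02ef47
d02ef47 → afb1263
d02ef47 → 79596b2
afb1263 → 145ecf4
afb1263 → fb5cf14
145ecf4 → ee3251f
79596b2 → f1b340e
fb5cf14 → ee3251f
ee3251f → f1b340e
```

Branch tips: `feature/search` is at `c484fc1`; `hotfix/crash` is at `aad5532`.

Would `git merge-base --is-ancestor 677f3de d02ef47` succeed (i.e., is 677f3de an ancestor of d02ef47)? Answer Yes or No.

Ancestors of d02ef47: {145ecf4, 79596b2, afb1263, d02ef47, ee3251f, f1b340e, fb5cf14}.
677f3de is not in that set, so it is not an ancestor of d02ef47.

No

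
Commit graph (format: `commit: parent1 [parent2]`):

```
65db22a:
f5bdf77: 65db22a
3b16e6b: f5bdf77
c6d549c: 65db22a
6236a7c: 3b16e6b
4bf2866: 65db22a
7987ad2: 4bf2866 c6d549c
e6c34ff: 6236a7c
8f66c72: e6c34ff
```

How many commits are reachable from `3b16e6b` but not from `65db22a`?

2

Reachable from 3b16e6b: {3b16e6b, 65db22a, f5bdf77}.
Reachable from 65db22a: {65db22a}.
In 3b16e6b's history but not 65db22a's: {3b16e6b, f5bdf77} — 2 commits.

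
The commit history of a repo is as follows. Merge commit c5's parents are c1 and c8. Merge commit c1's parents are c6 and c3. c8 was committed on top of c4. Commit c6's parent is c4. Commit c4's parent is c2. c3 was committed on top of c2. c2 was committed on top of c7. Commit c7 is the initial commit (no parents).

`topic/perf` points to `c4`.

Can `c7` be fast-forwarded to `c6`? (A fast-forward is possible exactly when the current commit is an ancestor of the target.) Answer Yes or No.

A fast-forward from c7 to c6 is possible iff c7 is an ancestor of c6.
Ancestors of c6: {c2, c4, c6, c7}.
c7 is among them, so fast-forward is possible.

Yes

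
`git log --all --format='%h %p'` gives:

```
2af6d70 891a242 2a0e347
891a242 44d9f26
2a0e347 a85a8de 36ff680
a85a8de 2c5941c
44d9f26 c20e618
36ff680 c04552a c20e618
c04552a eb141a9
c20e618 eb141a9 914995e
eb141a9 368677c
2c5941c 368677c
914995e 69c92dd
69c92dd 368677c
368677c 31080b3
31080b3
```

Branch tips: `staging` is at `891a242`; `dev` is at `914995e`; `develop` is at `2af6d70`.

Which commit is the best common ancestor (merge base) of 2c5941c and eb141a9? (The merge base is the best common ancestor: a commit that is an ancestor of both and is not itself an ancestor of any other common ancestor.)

Ancestors of 2c5941c: {2c5941c, 31080b3, 368677c}.
Ancestors of eb141a9: {31080b3, 368677c, eb141a9}.
Common ancestors: {31080b3, 368677c}.
Among these, 368677c is not an ancestor of any other common ancestor — it is the merge base.

368677c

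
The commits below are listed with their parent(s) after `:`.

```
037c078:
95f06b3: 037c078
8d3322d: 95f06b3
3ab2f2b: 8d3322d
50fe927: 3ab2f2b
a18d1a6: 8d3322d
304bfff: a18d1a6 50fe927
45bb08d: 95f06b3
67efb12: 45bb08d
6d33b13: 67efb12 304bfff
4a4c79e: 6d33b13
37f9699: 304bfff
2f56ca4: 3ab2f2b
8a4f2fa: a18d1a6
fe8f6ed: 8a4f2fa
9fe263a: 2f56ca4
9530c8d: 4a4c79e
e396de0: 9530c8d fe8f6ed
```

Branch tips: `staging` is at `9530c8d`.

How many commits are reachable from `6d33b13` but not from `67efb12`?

Reachable from 6d33b13: {037c078, 304bfff, 3ab2f2b, 45bb08d, 50fe927, 67efb12, 6d33b13, 8d3322d, 95f06b3, a18d1a6}.
Reachable from 67efb12: {037c078, 45bb08d, 67efb12, 95f06b3}.
In 6d33b13's history but not 67efb12's: {304bfff, 3ab2f2b, 50fe927, 6d33b13, 8d3322d, a18d1a6} — 6 commits.

6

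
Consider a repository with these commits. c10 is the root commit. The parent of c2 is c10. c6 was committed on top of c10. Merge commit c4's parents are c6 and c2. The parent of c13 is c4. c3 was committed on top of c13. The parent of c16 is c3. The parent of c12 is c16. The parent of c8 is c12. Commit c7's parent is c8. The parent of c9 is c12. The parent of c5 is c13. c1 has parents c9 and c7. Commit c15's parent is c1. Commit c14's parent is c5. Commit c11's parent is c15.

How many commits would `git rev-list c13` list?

Walking parent pointers from c13: reachable set = {c10, c13, c2, c4, c6}.
That is 5 commits.

5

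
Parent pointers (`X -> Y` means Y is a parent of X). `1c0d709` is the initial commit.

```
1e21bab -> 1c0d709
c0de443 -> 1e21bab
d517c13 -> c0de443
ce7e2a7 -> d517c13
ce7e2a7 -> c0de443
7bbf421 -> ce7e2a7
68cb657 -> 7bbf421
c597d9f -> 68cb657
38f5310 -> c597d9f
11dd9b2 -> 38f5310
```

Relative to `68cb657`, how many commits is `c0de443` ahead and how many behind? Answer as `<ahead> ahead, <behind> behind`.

0 ahead, 4 behind

Reachable from c0de443: {1c0d709, 1e21bab, c0de443}.
Reachable from 68cb657: {1c0d709, 1e21bab, 68cb657, 7bbf421, c0de443, ce7e2a7, d517c13}.
Only in c0de443's history (ahead): {} — 0.
Only in 68cb657's history (behind): {68cb657, 7bbf421, ce7e2a7, d517c13} — 4.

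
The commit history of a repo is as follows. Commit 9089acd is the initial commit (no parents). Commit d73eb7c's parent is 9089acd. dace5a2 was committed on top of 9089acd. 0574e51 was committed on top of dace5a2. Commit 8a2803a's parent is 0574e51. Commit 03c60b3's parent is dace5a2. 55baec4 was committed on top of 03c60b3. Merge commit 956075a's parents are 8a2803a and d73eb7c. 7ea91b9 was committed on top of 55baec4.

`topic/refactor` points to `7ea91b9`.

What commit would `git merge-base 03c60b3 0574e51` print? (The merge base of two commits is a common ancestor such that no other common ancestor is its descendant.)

Ancestors of 03c60b3: {03c60b3, 9089acd, dace5a2}.
Ancestors of 0574e51: {0574e51, 9089acd, dace5a2}.
Common ancestors: {9089acd, dace5a2}.
Among these, dace5a2 is not an ancestor of any other common ancestor — it is the merge base.

dace5a2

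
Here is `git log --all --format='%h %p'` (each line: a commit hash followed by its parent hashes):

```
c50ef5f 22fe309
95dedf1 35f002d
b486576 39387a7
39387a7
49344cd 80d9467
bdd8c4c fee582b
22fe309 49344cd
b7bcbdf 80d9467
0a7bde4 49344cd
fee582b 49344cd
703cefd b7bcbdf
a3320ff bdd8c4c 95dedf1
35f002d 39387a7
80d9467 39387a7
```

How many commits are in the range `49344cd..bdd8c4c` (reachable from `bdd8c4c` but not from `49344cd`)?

Reachable from bdd8c4c: {39387a7, 49344cd, 80d9467, bdd8c4c, fee582b}.
Reachable from 49344cd: {39387a7, 49344cd, 80d9467}.
In bdd8c4c's history but not 49344cd's: {bdd8c4c, fee582b} — 2 commits.

2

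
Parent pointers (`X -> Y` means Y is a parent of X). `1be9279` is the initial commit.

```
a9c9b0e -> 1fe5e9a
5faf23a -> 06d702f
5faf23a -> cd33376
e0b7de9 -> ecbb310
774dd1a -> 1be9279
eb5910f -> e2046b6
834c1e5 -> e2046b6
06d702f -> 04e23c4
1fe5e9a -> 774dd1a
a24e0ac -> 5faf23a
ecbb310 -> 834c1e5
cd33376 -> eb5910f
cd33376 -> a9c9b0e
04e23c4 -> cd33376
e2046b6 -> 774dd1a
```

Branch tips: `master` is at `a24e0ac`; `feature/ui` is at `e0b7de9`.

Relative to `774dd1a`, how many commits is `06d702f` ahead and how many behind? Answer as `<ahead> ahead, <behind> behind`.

7 ahead, 0 behind

Reachable from 06d702f: {04e23c4, 06d702f, 1be9279, 1fe5e9a, 774dd1a, a9c9b0e, cd33376, e2046b6, eb5910f}.
Reachable from 774dd1a: {1be9279, 774dd1a}.
Only in 06d702f's history (ahead): {04e23c4, 06d702f, 1fe5e9a, a9c9b0e, cd33376, e2046b6, eb5910f} — 7.
Only in 774dd1a's history (behind): {} — 0.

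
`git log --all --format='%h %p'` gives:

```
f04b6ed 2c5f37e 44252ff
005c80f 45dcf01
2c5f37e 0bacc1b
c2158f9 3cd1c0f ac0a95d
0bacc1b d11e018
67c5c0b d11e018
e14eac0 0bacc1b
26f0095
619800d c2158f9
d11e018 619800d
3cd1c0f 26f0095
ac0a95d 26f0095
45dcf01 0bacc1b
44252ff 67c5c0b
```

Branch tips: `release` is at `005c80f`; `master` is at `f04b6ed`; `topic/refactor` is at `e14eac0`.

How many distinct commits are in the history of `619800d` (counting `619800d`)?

5

Walking parent pointers from 619800d: reachable set = {26f0095, 3cd1c0f, 619800d, ac0a95d, c2158f9}.
That is 5 commits.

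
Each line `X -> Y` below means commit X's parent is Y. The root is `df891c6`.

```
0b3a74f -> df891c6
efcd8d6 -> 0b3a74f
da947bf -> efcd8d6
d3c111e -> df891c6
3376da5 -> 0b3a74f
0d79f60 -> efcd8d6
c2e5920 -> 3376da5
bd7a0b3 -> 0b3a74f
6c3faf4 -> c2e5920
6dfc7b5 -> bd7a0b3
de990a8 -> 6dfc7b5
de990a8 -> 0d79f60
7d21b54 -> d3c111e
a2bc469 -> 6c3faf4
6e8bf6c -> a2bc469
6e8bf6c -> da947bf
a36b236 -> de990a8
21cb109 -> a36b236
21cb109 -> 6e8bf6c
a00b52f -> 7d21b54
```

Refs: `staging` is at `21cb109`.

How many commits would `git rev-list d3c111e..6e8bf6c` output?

8

Reachable from 6e8bf6c: {0b3a74f, 3376da5, 6c3faf4, 6e8bf6c, a2bc469, c2e5920, da947bf, df891c6, efcd8d6}.
Reachable from d3c111e: {d3c111e, df891c6}.
In 6e8bf6c's history but not d3c111e's: {0b3a74f, 3376da5, 6c3faf4, 6e8bf6c, a2bc469, c2e5920, da947bf, efcd8d6} — 8 commits.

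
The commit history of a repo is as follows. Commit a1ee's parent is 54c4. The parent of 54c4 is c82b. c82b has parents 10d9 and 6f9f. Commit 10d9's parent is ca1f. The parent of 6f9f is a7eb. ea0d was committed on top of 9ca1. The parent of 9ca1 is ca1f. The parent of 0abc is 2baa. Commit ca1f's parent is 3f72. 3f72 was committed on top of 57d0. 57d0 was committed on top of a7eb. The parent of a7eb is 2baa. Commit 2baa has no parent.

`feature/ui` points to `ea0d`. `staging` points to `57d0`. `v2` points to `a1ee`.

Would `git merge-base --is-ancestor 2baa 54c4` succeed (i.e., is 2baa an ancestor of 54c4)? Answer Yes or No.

Ancestors of 54c4 (commits reachable by following parents): {10d9, 2baa, 3f72, 54c4, 57d0, 6f9f, a7eb, c82b, ca1f}.
2baa is in that set, so it is an ancestor of 54c4.

Yes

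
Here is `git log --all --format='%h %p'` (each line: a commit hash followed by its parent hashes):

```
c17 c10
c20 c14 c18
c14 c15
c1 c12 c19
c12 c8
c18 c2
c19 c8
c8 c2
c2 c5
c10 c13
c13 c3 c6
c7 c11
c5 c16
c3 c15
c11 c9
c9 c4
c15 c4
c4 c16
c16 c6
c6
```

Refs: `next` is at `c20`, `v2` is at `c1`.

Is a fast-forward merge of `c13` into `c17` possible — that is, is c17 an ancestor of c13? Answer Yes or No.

A fast-forward from c17 to c13 is possible iff c17 is an ancestor of c13.
Ancestors of c13: {c13, c15, c16, c3, c4, c6}.
c17 is not among them, so fast-forward is not possible.

No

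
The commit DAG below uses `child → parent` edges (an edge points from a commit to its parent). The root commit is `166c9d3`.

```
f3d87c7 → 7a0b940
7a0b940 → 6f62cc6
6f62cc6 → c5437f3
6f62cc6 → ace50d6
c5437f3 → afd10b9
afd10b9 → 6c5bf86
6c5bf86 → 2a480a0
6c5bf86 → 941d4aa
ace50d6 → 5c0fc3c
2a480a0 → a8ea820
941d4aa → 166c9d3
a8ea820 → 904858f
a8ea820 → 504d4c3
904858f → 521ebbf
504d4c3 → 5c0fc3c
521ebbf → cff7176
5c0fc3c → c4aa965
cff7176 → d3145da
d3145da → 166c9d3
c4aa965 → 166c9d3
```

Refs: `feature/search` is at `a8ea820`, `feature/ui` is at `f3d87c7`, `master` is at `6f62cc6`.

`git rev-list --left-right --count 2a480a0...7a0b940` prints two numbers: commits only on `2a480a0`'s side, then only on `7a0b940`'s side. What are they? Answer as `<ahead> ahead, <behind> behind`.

Reachable from 2a480a0: {166c9d3, 2a480a0, 504d4c3, 521ebbf, 5c0fc3c, 904858f, a8ea820, c4aa965, cff7176, d3145da}.
Reachable from 7a0b940: {166c9d3, 2a480a0, 504d4c3, 521ebbf, 5c0fc3c, 6c5bf86, 6f62cc6, 7a0b940, 904858f, 941d4aa, a8ea820, ace50d6, afd10b9, c4aa965, c5437f3, cff7176, d3145da}.
Only in 2a480a0's history (ahead): {} — 0.
Only in 7a0b940's history (behind): {6c5bf86, 6f62cc6, 7a0b940, 941d4aa, ace50d6, afd10b9, c5437f3} — 7.

0 ahead, 7 behind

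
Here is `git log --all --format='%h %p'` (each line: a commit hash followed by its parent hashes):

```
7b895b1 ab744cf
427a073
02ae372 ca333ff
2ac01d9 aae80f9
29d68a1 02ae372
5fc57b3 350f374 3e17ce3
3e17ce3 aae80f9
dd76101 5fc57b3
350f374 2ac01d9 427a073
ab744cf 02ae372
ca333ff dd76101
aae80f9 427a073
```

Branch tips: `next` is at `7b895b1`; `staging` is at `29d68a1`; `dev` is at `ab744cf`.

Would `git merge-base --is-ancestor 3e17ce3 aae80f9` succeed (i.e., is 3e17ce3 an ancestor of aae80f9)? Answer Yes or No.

No

Ancestors of aae80f9: {427a073, aae80f9}.
3e17ce3 is not in that set, so it is not an ancestor of aae80f9.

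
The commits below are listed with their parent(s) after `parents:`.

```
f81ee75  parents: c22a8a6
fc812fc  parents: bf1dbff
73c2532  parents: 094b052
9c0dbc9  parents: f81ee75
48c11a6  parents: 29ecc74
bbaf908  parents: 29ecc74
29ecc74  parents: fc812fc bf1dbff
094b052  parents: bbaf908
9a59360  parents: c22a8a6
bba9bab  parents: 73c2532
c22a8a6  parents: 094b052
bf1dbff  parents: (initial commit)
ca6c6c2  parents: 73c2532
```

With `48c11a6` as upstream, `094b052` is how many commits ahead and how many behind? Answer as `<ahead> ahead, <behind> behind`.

2 ahead, 1 behind

Reachable from 094b052: {094b052, 29ecc74, bbaf908, bf1dbff, fc812fc}.
Reachable from 48c11a6: {29ecc74, 48c11a6, bf1dbff, fc812fc}.
Only in 094b052's history (ahead): {094b052, bbaf908} — 2.
Only in 48c11a6's history (behind): {48c11a6} — 1.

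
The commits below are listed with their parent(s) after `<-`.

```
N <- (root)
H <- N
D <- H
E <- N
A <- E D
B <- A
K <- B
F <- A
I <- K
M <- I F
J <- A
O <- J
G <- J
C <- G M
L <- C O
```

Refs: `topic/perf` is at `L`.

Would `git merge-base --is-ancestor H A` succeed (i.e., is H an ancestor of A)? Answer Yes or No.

Ancestors of A (commits reachable by following parents): {A, D, E, H, N}.
H is in that set, so it is an ancestor of A.

Yes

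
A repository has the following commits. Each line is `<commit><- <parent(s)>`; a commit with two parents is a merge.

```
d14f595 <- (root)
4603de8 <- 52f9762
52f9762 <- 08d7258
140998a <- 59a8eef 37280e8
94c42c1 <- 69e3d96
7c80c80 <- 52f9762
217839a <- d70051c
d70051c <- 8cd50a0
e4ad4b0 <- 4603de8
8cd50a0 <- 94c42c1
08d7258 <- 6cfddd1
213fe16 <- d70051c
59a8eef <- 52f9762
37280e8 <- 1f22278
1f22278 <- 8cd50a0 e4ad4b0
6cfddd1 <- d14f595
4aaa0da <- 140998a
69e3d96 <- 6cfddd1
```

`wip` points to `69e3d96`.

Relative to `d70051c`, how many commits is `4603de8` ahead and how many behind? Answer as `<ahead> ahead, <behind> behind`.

3 ahead, 4 behind

Reachable from 4603de8: {08d7258, 4603de8, 52f9762, 6cfddd1, d14f595}.
Reachable from d70051c: {69e3d96, 6cfddd1, 8cd50a0, 94c42c1, d14f595, d70051c}.
Only in 4603de8's history (ahead): {08d7258, 4603de8, 52f9762} — 3.
Only in d70051c's history (behind): {69e3d96, 8cd50a0, 94c42c1, d70051c} — 4.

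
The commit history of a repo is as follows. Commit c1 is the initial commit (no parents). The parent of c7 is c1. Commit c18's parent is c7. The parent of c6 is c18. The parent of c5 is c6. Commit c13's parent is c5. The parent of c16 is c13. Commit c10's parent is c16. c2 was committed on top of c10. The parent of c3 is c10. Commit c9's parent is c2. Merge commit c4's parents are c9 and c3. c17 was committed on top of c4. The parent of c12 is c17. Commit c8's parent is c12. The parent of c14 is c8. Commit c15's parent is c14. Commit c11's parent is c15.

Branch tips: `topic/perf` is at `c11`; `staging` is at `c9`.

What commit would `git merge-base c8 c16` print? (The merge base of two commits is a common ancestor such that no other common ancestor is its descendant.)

Ancestors of c8: {c1, c10, c12, c13, c16, c17, c18, c2, c3, c4, c5, c6, c7, c8, c9}.
Ancestors of c16: {c1, c13, c16, c18, c5, c6, c7}.
Common ancestors: {c1, c13, c16, c18, c5, c6, c7}.
Among these, c16 is not an ancestor of any other common ancestor — it is the merge base.

c16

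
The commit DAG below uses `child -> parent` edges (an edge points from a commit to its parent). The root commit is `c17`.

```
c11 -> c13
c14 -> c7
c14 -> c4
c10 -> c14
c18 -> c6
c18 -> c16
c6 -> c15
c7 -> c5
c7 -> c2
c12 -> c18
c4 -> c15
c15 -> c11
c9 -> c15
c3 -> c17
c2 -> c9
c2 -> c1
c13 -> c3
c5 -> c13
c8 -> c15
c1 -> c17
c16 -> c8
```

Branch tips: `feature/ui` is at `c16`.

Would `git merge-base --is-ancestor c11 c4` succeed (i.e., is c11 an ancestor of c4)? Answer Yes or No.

Yes

Ancestors of c4 (commits reachable by following parents): {c11, c13, c15, c17, c3, c4}.
c11 is in that set, so it is an ancestor of c4.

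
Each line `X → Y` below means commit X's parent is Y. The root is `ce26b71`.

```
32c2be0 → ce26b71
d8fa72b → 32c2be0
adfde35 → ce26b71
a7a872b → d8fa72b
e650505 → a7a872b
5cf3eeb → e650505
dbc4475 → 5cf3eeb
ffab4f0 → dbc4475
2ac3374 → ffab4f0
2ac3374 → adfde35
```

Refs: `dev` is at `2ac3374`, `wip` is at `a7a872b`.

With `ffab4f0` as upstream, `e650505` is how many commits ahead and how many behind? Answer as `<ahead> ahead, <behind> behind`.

Reachable from e650505: {32c2be0, a7a872b, ce26b71, d8fa72b, e650505}.
Reachable from ffab4f0: {32c2be0, 5cf3eeb, a7a872b, ce26b71, d8fa72b, dbc4475, e650505, ffab4f0}.
Only in e650505's history (ahead): {} — 0.
Only in ffab4f0's history (behind): {5cf3eeb, dbc4475, ffab4f0} — 3.

0 ahead, 3 behind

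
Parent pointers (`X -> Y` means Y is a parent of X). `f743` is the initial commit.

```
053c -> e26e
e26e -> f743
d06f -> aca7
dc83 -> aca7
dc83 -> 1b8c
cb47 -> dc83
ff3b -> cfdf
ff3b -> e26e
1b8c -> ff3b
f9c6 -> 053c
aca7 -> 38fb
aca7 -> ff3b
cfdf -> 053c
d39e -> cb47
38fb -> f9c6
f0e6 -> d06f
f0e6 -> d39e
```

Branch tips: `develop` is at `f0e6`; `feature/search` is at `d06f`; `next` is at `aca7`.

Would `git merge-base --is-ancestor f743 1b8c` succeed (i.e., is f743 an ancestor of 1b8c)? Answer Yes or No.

Yes

Ancestors of 1b8c (commits reachable by following parents): {053c, 1b8c, cfdf, e26e, f743, ff3b}.
f743 is in that set, so it is an ancestor of 1b8c.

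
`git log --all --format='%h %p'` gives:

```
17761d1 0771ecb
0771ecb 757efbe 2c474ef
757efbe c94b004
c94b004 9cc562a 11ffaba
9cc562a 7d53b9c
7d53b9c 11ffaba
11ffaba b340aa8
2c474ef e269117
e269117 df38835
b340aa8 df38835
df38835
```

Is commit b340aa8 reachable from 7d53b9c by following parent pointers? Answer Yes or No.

Yes

Ancestors of 7d53b9c (commits reachable by following parents): {11ffaba, 7d53b9c, b340aa8, df38835}.
b340aa8 is in that set, so it is an ancestor of 7d53b9c.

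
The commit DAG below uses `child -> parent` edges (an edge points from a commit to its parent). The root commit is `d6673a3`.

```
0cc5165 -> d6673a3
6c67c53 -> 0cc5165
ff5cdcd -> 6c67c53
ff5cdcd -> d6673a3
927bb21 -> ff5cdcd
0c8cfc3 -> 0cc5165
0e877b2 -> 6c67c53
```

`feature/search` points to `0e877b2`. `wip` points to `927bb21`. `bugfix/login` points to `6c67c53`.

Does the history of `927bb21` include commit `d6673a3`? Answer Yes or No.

Ancestors of 927bb21 (commits reachable by following parents): {0cc5165, 6c67c53, 927bb21, d6673a3, ff5cdcd}.
d6673a3 is in that set, so it is an ancestor of 927bb21.

Yes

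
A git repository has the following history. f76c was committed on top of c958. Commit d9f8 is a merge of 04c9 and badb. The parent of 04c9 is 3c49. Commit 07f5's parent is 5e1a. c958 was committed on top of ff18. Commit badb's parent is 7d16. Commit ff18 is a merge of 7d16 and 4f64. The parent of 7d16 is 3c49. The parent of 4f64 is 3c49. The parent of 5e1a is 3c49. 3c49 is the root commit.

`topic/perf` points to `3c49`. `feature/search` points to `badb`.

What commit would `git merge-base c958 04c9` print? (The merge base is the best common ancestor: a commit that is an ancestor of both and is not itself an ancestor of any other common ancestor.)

Ancestors of c958: {3c49, 4f64, 7d16, c958, ff18}.
Ancestors of 04c9: {04c9, 3c49}.
Common ancestors: {3c49}.
The only common ancestor is 3c49, so it is the merge base.

3c49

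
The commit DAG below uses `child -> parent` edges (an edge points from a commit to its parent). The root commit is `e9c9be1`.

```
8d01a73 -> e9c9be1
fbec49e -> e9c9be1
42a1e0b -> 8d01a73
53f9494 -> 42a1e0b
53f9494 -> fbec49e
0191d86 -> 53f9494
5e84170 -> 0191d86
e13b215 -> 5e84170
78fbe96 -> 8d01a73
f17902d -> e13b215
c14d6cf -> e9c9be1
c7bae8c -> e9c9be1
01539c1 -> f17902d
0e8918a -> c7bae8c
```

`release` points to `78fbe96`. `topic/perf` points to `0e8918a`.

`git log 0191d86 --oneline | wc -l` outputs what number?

6

Walking parent pointers from 0191d86: reachable set = {0191d86, 42a1e0b, 53f9494, 8d01a73, e9c9be1, fbec49e}.
That is 6 commits.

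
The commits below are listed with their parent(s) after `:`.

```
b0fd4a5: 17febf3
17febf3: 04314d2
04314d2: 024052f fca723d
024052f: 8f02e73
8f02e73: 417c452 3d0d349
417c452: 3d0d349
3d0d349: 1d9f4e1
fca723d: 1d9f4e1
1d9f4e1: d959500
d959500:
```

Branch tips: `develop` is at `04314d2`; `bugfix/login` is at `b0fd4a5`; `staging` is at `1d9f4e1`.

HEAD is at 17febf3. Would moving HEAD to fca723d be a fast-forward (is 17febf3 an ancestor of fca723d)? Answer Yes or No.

No

A fast-forward from 17febf3 to fca723d is possible iff 17febf3 is an ancestor of fca723d.
Ancestors of fca723d: {1d9f4e1, d959500, fca723d}.
17febf3 is not among them, so fast-forward is not possible.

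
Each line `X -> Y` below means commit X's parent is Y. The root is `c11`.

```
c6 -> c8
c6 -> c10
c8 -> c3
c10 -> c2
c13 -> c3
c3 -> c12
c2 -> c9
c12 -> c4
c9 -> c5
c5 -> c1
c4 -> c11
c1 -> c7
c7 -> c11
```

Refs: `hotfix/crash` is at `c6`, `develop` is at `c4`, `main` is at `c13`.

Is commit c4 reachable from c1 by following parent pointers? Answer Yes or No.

Ancestors of c1: {c1, c11, c7}.
c4 is not in that set, so it is not an ancestor of c1.

No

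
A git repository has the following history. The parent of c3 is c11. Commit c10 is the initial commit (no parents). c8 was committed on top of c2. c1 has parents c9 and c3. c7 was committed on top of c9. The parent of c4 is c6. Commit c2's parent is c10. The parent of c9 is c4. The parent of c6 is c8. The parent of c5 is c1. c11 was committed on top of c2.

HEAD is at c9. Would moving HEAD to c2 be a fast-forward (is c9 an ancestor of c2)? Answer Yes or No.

A fast-forward from c9 to c2 is possible iff c9 is an ancestor of c2.
Ancestors of c2: {c10, c2}.
c9 is not among them, so fast-forward is not possible.

No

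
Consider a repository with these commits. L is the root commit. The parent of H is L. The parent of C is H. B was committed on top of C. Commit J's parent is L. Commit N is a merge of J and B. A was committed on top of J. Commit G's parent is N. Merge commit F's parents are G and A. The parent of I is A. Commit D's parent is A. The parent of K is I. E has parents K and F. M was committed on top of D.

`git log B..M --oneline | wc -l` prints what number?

4

Reachable from M: {A, D, J, L, M}.
Reachable from B: {B, C, H, L}.
In M's history but not B's: {A, D, J, M} — 4 commits.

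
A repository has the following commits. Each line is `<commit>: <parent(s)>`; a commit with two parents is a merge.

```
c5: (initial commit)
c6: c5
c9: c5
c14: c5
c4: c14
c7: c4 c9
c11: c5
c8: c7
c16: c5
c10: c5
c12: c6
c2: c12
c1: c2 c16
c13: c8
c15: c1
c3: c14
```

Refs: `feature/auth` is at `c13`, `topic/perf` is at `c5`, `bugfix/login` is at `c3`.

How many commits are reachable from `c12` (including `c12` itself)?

Walking parent pointers from c12: reachable set = {c12, c5, c6}.
That is 3 commits.

3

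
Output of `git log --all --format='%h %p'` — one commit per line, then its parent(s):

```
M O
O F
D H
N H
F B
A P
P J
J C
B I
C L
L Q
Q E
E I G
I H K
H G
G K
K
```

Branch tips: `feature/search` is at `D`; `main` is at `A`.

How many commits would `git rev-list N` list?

4

Walking parent pointers from N: reachable set = {G, H, K, N}.
That is 4 commits.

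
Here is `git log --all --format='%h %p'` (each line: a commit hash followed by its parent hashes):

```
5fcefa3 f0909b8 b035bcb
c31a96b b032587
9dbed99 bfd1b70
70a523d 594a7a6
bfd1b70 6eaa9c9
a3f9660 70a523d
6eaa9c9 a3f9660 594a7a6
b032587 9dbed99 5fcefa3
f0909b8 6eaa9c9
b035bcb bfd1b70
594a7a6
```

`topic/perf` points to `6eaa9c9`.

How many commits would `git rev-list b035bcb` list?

6

Walking parent pointers from b035bcb: reachable set = {594a7a6, 6eaa9c9, 70a523d, a3f9660, b035bcb, bfd1b70}.
That is 6 commits.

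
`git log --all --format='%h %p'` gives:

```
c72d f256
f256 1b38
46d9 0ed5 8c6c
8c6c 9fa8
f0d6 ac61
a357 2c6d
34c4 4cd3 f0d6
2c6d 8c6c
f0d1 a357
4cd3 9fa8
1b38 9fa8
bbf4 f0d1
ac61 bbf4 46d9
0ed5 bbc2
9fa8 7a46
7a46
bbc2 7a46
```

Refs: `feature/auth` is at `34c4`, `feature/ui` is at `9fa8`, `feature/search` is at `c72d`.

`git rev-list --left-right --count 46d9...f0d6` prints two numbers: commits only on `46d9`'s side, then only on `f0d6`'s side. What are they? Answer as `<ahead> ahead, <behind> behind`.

0 ahead, 6 behind

Reachable from 46d9: {0ed5, 46d9, 7a46, 8c6c, 9fa8, bbc2}.
Reachable from f0d6: {0ed5, 2c6d, 46d9, 7a46, 8c6c, 9fa8, a357, ac61, bbc2, bbf4, f0d1, f0d6}.
Only in 46d9's history (ahead): {} — 0.
Only in f0d6's history (behind): {2c6d, a357, ac61, bbf4, f0d1, f0d6} — 6.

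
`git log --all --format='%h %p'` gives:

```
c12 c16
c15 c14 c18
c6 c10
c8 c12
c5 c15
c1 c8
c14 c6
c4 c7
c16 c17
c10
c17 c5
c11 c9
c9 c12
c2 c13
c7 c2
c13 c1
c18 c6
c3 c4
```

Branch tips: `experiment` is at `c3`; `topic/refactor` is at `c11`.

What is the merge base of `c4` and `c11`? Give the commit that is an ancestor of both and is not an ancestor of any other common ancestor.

c12

Ancestors of c4: {c1, c10, c12, c13, c14, c15, c16, c17, c18, c2, c4, c5, c6, c7, c8}.
Ancestors of c11: {c10, c11, c12, c14, c15, c16, c17, c18, c5, c6, c9}.
Common ancestors: {c10, c12, c14, c15, c16, c17, c18, c5, c6}.
Among these, c12 is not an ancestor of any other common ancestor — it is the merge base.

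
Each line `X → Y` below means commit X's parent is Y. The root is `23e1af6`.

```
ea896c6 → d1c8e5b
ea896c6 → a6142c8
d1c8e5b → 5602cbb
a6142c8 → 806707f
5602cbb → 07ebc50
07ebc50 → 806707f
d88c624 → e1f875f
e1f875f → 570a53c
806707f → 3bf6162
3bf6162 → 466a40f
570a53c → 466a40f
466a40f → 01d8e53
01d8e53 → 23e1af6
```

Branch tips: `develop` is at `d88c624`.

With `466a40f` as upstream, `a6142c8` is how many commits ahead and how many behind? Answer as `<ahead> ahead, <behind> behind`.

Reachable from a6142c8: {01d8e53, 23e1af6, 3bf6162, 466a40f, 806707f, a6142c8}.
Reachable from 466a40f: {01d8e53, 23e1af6, 466a40f}.
Only in a6142c8's history (ahead): {3bf6162, 806707f, a6142c8} — 3.
Only in 466a40f's history (behind): {} — 0.

3 ahead, 0 behind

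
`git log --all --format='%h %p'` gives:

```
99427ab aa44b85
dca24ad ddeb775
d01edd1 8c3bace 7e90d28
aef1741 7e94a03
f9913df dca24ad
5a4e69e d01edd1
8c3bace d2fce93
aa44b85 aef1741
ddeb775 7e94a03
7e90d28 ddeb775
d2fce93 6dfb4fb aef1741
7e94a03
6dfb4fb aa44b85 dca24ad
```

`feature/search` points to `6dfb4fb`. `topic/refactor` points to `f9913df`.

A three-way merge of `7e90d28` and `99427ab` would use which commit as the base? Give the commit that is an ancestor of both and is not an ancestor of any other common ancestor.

7e94a03

Ancestors of 7e90d28: {7e90d28, 7e94a03, ddeb775}.
Ancestors of 99427ab: {7e94a03, 99427ab, aa44b85, aef1741}.
Common ancestors: {7e94a03}.
The only common ancestor is 7e94a03, so it is the merge base.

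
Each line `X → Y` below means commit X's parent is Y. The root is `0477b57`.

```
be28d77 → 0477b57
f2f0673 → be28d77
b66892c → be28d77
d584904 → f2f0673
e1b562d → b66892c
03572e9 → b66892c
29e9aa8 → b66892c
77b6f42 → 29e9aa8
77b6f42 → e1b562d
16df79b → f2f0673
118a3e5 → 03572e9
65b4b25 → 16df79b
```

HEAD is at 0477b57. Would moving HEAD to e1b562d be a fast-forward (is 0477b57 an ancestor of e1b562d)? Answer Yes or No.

Yes

A fast-forward from 0477b57 to e1b562d is possible iff 0477b57 is an ancestor of e1b562d.
Ancestors of e1b562d: {0477b57, b66892c, be28d77, e1b562d}.
0477b57 is among them, so fast-forward is possible.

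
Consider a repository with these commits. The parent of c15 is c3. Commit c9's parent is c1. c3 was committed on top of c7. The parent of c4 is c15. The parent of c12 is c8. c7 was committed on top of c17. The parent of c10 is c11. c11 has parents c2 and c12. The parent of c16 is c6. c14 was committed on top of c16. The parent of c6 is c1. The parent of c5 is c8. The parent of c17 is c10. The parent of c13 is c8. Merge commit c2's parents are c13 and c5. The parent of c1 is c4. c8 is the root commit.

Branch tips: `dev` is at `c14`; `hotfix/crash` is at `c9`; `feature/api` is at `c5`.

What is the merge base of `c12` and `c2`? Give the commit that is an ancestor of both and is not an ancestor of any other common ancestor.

Ancestors of c12: {c12, c8}.
Ancestors of c2: {c13, c2, c5, c8}.
Common ancestors: {c8}.
The only common ancestor is c8, so it is the merge base.

c8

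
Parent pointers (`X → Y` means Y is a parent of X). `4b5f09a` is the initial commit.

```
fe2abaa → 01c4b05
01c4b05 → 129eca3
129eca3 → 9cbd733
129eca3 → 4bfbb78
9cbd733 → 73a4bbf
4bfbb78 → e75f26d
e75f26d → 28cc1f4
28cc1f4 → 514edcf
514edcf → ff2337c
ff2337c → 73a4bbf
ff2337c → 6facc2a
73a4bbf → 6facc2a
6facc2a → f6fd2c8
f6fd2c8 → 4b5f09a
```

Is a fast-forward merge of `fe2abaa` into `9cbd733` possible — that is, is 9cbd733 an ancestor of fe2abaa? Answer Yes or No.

Yes

A fast-forward from 9cbd733 to fe2abaa is possible iff 9cbd733 is an ancestor of fe2abaa.
Ancestors of fe2abaa: {01c4b05, 129eca3, 28cc1f4, 4b5f09a, 4bfbb78, 514edcf, 6facc2a, 73a4bbf, 9cbd733, e75f26d, f6fd2c8, fe2abaa, ff2337c}.
9cbd733 is among them, so fast-forward is possible.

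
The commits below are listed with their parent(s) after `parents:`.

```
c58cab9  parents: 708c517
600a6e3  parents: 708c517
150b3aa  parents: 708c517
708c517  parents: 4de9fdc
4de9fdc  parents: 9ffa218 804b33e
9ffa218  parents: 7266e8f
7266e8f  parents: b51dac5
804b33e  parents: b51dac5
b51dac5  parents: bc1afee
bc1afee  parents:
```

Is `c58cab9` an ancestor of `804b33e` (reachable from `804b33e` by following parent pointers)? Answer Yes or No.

No

Ancestors of 804b33e: {804b33e, b51dac5, bc1afee}.
c58cab9 is not in that set, so it is not an ancestor of 804b33e.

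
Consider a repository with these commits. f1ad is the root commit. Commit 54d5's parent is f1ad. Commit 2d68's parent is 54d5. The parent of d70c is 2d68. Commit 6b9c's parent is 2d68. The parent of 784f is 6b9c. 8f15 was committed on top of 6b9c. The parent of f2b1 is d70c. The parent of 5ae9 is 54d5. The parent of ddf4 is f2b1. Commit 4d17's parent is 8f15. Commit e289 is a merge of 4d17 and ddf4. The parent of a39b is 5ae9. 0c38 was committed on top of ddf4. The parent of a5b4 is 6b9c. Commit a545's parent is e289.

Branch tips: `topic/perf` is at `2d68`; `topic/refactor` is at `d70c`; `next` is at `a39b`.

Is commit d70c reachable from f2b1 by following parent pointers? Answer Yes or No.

Ancestors of f2b1 (commits reachable by following parents): {2d68, 54d5, d70c, f1ad, f2b1}.
d70c is in that set, so it is an ancestor of f2b1.

Yes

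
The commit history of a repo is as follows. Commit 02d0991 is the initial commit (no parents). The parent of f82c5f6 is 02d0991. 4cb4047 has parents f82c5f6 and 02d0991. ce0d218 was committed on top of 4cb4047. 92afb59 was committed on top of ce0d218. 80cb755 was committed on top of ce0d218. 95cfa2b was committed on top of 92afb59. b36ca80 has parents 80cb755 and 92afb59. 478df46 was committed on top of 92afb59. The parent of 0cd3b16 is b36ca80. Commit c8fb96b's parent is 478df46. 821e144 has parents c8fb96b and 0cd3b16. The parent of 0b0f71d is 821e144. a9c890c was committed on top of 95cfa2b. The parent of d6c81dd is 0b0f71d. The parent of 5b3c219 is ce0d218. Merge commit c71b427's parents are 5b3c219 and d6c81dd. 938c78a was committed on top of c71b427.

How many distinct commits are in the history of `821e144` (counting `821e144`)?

11

Walking parent pointers from 821e144: reachable set = {02d0991, 0cd3b16, 478df46, 4cb4047, 80cb755, 821e144, 92afb59, b36ca80, c8fb96b, ce0d218, f82c5f6}.
That is 11 commits.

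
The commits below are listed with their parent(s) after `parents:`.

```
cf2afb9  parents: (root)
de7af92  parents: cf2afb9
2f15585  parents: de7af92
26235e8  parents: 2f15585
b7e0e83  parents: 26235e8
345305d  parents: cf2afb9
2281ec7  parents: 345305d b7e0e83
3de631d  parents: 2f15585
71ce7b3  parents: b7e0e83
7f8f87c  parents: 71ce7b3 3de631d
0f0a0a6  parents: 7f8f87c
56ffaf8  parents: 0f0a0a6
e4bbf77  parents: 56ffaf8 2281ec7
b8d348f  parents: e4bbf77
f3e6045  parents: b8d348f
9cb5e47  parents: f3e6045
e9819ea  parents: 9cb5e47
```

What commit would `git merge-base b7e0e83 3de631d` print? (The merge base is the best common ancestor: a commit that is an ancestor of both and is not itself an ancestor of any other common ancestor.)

2f15585

Ancestors of b7e0e83: {26235e8, 2f15585, b7e0e83, cf2afb9, de7af92}.
Ancestors of 3de631d: {2f15585, 3de631d, cf2afb9, de7af92}.
Common ancestors: {2f15585, cf2afb9, de7af92}.
Among these, 2f15585 is not an ancestor of any other common ancestor — it is the merge base.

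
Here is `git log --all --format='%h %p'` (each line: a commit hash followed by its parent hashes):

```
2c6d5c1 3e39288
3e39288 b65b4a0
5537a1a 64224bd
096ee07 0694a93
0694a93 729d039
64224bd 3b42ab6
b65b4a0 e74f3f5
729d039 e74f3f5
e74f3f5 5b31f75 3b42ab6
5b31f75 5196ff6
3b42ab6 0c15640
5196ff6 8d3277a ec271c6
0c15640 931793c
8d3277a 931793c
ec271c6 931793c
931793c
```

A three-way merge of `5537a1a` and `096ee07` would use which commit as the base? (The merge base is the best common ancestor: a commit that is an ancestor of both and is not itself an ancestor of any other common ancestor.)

3b42ab6

Ancestors of 5537a1a: {0c15640, 3b42ab6, 5537a1a, 64224bd, 931793c}.
Ancestors of 096ee07: {0694a93, 096ee07, 0c15640, 3b42ab6, 5196ff6, 5b31f75, 729d039, 8d3277a, 931793c, e74f3f5, ec271c6}.
Common ancestors: {0c15640, 3b42ab6, 931793c}.
Among these, 3b42ab6 is not an ancestor of any other common ancestor — it is the merge base.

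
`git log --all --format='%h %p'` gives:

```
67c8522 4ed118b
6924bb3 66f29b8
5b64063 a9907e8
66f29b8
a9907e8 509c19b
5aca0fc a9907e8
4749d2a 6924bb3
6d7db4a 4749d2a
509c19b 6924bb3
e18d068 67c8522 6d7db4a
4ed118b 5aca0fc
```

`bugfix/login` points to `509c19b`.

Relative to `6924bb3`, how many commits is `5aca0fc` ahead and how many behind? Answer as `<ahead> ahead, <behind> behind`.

3 ahead, 0 behind

Reachable from 5aca0fc: {509c19b, 5aca0fc, 66f29b8, 6924bb3, a9907e8}.
Reachable from 6924bb3: {66f29b8, 6924bb3}.
Only in 5aca0fc's history (ahead): {509c19b, 5aca0fc, a9907e8} — 3.
Only in 6924bb3's history (behind): {} — 0.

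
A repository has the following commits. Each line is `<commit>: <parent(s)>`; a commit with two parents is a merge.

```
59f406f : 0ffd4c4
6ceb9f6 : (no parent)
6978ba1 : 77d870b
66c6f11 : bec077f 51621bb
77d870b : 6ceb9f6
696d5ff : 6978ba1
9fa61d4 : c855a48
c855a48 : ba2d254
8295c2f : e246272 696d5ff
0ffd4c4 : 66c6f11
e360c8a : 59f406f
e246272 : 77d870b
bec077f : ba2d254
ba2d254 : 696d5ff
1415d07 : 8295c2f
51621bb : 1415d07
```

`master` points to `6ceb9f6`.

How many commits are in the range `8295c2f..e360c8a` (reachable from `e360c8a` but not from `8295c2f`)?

Reachable from e360c8a: {0ffd4c4, 1415d07, 51621bb, 59f406f, 66c6f11, 696d5ff, 6978ba1, 6ceb9f6, 77d870b, 8295c2f, ba2d254, bec077f, e246272, e360c8a}.
Reachable from 8295c2f: {696d5ff, 6978ba1, 6ceb9f6, 77d870b, 8295c2f, e246272}.
In e360c8a's history but not 8295c2f's: {0ffd4c4, 1415d07, 51621bb, 59f406f, 66c6f11, ba2d254, bec077f, e360c8a} — 8 commits.

8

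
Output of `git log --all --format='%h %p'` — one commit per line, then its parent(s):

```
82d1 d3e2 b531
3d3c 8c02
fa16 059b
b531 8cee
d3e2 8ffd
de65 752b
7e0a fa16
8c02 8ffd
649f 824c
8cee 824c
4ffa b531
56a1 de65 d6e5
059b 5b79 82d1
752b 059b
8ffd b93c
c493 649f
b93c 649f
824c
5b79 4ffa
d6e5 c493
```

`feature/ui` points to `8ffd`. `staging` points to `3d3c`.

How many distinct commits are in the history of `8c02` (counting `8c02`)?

5

Walking parent pointers from 8c02: reachable set = {649f, 824c, 8c02, 8ffd, b93c}.
That is 5 commits.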